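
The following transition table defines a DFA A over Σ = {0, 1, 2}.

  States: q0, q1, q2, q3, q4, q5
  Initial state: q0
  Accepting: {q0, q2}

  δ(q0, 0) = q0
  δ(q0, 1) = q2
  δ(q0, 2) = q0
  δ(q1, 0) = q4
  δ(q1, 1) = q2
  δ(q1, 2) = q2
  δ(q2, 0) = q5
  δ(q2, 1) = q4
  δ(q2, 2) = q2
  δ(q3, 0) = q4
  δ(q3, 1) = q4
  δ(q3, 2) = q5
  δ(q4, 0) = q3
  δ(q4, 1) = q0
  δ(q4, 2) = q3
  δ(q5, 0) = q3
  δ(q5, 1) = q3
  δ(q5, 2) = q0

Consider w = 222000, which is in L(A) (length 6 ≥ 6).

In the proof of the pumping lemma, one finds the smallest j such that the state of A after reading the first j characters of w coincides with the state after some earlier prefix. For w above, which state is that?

State sequence: q0 -2-> q0 -2-> q0 -2-> q0 -0-> q0 -0-> q0 -0-> q0
First repeat at step 1: q0 was already visited.

The earliest repeat is at step j = 1: A is in q0, which it already visited at step i = 0.
The DFA has 6 states, so the proof of the pumping lemma guarantees a repeated state among the first 6+1 visited; the segment between the two visits is the pumpable y.

q0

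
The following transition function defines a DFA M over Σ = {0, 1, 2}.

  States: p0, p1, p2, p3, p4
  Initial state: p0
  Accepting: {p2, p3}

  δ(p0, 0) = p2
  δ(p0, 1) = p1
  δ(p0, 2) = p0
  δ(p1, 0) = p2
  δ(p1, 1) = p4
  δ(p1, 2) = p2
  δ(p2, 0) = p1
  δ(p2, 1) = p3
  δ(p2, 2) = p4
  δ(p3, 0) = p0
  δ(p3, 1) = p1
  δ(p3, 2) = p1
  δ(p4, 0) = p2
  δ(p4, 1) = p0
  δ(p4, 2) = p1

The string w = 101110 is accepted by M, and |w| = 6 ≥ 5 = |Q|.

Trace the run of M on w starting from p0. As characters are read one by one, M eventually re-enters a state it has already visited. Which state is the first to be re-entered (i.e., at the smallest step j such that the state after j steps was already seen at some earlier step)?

p1

Run of M on w = 1 0 1 1 1 0:
  step 0: p0  (start)
  step 1: p1  (read 1: p0→p1)
  step 2: p2  (read 0: p1→p2)
  step 3: p3  (read 1: p2→p3)
  step 4: p1  (read 1: p3→p1)   ← first repeat (p1 seen earlier)
  step 5: p4  (read 1: p1→p4)
  step 6: p2  (read 0: p4→p2)

The earliest repeat is at step j = 4: M is in p1, which it already visited at step i = 1.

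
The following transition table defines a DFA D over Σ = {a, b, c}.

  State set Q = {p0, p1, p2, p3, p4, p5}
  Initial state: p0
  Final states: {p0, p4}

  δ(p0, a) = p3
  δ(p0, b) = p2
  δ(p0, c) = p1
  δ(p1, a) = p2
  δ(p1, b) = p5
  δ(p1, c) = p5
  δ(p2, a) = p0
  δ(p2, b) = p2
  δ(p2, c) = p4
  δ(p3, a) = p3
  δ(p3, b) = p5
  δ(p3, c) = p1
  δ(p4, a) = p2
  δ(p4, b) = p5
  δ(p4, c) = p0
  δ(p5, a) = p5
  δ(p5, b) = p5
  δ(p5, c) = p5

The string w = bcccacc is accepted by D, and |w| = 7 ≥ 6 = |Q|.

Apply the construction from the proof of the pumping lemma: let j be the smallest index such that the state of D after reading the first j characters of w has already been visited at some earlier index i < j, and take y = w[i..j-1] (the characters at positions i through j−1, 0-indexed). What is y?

State sequence: p0 -b-> p2 -c-> p4 -c-> p0 -c-> p1 -a-> p2 -c-> p4 -c-> p0
First repeat at step 3: p0 was already visited.

So i = 0, j = 3, giving x = w[0:0] = ε, y = w[0:3] = bcc, z = w[3:7] = cacc.
Check: |xy| = 3 ≤ 6 and |y| = 3 ≥ 1. Reading y takes D from p0 back to p0, so every xyⁱz is accepted.

bcc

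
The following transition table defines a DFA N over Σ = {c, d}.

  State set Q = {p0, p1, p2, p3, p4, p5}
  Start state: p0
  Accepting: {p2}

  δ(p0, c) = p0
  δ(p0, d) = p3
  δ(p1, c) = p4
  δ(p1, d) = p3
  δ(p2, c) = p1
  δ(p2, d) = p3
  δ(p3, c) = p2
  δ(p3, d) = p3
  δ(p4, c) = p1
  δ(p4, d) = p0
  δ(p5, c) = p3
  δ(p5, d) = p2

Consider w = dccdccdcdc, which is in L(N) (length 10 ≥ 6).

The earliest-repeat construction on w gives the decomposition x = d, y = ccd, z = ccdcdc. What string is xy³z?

dccdccdccdccdcdc

xy^3z = d·ccd·ccd·ccd·ccdcdc = dccdccdccdccdcdc.
Reading y = ccd takes N from p3 back to p3, so after x·y·y·y the machine is still in p3, and z then leads to the accepting state p2. Hence dccdccdccdccdcdc ∈ L(N).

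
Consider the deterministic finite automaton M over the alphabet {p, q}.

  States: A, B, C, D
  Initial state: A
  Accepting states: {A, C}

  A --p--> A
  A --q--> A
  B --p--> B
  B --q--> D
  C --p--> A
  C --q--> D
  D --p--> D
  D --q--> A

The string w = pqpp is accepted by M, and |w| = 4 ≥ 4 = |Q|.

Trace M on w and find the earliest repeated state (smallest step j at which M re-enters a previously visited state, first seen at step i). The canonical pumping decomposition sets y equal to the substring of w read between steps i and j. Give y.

p

Run of M on w = p q p p:
  step 0: A  (start)
  step 1: A  (read p: A→A)   ← first repeat (A seen earlier)
  step 2: A  (read q: A→A)
  step 3: A  (read p: A→A)
  step 4: A  (read p: A→A)

So i = 0, j = 1, giving x = w[0:0] = ε, y = w[0:1] = p, z = w[1:4] = qpp.
Check: |xy| = 1 ≤ 4 and |y| = 1 ≥ 1. Reading y takes M from A back to A, so every xyⁱz is accepted.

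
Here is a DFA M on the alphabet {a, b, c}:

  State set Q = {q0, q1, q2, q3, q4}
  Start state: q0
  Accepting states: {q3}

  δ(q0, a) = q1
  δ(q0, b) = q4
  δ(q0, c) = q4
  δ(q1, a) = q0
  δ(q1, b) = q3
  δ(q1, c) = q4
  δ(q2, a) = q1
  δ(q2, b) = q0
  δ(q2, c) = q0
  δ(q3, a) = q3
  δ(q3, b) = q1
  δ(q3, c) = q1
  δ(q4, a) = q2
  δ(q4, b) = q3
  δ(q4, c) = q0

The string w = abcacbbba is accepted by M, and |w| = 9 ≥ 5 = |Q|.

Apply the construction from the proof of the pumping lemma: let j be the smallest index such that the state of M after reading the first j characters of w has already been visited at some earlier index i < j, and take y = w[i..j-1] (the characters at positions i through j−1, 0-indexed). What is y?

bc

State sequence: q0 -a-> q1 -b-> q3 -c-> q1 -a-> q0 -c-> q4 -b-> q3 -b-> q1 -b-> q3 -a-> q3
First repeat at step 3: q1 was already visited.

So i = 1, j = 3, giving x = w[0:1] = a, y = w[1:3] = bc, z = w[3:9] = acbbba.
Check: |xy| = 3 ≤ 5 and |y| = 2 ≥ 1. Reading y takes M from q1 back to q1, so every xyⁱz is accepted.
With |Q| = 5, pigeonhole forces a state repeat no later than step 5; the substring read between the first and second visits to that state can be pumped.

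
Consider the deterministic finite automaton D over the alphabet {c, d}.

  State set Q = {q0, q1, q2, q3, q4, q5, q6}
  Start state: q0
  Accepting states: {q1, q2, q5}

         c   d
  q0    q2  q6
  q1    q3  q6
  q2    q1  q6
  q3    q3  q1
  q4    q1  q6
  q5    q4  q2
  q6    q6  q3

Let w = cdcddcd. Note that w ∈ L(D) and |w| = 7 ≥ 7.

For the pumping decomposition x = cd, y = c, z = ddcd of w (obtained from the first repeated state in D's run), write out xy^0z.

cdddcd

xy⁰z = xz = cd·ddcd = cdddcd.
Reading y = c takes D from q6 back to q6, so after x the machine is still in q6, and z then leads to the accepting state q1. Hence cdddcd ∈ L(D).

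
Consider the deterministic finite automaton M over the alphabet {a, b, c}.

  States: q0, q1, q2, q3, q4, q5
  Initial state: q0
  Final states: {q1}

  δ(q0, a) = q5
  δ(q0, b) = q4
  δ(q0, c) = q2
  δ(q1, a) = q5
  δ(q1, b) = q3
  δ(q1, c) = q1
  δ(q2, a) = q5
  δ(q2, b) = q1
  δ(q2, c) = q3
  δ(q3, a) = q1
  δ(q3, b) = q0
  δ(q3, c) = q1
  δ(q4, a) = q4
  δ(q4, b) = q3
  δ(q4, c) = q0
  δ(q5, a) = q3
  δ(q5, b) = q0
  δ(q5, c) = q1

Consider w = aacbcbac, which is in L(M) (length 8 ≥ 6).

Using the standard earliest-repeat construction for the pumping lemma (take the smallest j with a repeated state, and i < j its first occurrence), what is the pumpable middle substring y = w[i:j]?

cb

Run of M on w = a a c b c b a c:
  step 0: q0  (start)
  step 1: q5  (read a: q0→q5)
  step 2: q3  (read a: q5→q3)
  step 3: q1  (read c: q3→q1)
  step 4: q3  (read b: q1→q3)   ← first repeat (q3 seen earlier)
  step 5: q1  (read c: q3→q1)
  step 6: q3  (read b: q1→q3)
  step 7: q1  (read a: q3→q1)
  step 8: q1  (read c: q1→q1)

So i = 2, j = 4, giving x = w[0:2] = aa, y = w[2:4] = cb, z = w[4:8] = cbac.
Check: |xy| = 4 ≤ 6 and |y| = 2 ≥ 1. Reading y takes M from q3 back to q3, so every xyⁱz is accepted.
Since M has 6 states, any run of length ≥ 6 visits 6+1 states, so by pigeonhole some state repeats within the first 6 steps — that repeat gives the pumpable loop.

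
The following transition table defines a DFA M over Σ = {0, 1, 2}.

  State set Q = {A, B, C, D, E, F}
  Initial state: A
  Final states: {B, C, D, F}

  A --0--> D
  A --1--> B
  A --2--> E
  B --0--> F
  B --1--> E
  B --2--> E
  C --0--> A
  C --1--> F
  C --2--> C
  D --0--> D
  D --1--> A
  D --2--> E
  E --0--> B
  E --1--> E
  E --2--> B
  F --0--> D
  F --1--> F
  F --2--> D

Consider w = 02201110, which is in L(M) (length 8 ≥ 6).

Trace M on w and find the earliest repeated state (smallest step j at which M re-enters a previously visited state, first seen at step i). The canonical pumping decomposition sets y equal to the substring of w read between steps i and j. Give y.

State sequence: A -0-> D -2-> E -2-> B -0-> F -1-> F -1-> F -1-> F -0-> D
First repeat at step 5: F was already visited.

So i = 4, j = 5, giving x = w[0:4] = 0220, y = w[4:5] = 1, z = w[5:8] = 110.
Check: |xy| = 5 ≤ 6 and |y| = 1 ≥ 1. Reading y takes M from F back to F, so every xyⁱz is accepted.
Pumping length from the standard proof: p = 6 (the number of states). The repeated state found above gives |xy| = j ≤ 6 and |y| = j − i ≥ 1.

1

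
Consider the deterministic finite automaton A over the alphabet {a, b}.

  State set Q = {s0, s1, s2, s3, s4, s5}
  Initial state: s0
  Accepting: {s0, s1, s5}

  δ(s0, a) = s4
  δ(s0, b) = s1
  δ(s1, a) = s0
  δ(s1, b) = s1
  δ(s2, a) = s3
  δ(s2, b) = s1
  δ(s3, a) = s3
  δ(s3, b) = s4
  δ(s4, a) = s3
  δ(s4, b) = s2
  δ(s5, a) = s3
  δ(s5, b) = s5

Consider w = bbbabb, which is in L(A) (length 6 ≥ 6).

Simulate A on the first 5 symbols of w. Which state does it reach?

s1

State sequence: s0 -b-> s1 -b-> s1 -b-> s1 -a-> s0 -b-> s1

After reading 5 characters, A is in state s1.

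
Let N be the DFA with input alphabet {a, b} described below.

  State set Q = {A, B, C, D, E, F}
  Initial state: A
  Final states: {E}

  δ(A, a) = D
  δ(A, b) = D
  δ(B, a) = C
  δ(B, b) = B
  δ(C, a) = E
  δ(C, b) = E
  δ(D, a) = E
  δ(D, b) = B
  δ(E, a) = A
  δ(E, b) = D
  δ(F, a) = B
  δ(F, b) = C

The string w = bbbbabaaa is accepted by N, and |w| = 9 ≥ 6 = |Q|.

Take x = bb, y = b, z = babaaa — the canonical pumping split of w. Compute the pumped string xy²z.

xy^2z = bb·b·b·babaaa = bbbbbabaaa.
Reading y = b takes N from B back to B, so after x·y·y the machine is still in B, and z then leads to the accepting state E. Hence bbbbbabaaa ∈ L(N).

bbbbbabaaa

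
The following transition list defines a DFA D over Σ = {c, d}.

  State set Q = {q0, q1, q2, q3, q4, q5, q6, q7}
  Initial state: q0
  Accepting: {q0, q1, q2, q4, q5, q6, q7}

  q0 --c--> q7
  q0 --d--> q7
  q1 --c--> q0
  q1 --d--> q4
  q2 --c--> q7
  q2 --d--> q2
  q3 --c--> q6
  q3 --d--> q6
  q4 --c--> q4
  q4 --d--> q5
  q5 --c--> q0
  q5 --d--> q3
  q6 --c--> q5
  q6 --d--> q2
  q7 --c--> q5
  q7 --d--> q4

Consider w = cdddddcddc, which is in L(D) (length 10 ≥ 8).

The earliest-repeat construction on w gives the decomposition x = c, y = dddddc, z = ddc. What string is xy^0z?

xy⁰z = xz = c·ddc = cddc.
Reading y = dddddc takes D from q7 back to q7, so after x the machine is still in q7, and z then leads to the accepting state q0. Hence cddc ∈ L(D).

cddc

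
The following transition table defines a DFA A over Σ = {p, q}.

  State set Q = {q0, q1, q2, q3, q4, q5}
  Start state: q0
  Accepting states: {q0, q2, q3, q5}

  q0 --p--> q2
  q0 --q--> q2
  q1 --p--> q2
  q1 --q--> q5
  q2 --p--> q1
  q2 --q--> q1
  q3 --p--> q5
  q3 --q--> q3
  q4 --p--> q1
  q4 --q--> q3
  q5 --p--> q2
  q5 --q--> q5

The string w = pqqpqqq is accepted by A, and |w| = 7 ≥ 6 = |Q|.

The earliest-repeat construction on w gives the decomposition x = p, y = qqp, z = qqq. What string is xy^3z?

pqqpqqpqqpqqq

xy^3z = p·qqp·qqp·qqp·qqq = pqqpqqpqqpqqq.
Reading y = qqp takes A from q2 back to q2, so after x·y·y·y the machine is still in q2, and z then leads to the accepting state q5. Hence pqqpqqpqqpqqq ∈ L(A).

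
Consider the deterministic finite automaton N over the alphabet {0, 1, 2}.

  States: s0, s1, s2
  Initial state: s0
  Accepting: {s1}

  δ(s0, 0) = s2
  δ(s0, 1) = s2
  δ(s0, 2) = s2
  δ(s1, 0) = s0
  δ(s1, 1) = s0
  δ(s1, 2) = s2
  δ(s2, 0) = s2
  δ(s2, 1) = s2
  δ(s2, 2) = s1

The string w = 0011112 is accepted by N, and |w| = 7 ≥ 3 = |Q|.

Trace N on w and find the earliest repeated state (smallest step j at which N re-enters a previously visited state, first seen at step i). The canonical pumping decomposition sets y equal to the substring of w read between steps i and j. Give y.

0

State sequence: s0 -0-> s2 -0-> s2 -1-> s2 -1-> s2 -1-> s2 -1-> s2 -2-> s1
First repeat at step 2: s2 was already visited.

So i = 1, j = 2, giving x = w[0:1] = 0, y = w[1:2] = 0, z = w[2:7] = 11112.
Check: |xy| = 2 ≤ 3 and |y| = 1 ≥ 1. Reading y takes N from s2 back to s2, so every xyⁱz is accepted.
Pumping length from the standard proof: p = 3 (the number of states). The repeated state found above gives |xy| = j ≤ 3 and |y| = j − i ≥ 1.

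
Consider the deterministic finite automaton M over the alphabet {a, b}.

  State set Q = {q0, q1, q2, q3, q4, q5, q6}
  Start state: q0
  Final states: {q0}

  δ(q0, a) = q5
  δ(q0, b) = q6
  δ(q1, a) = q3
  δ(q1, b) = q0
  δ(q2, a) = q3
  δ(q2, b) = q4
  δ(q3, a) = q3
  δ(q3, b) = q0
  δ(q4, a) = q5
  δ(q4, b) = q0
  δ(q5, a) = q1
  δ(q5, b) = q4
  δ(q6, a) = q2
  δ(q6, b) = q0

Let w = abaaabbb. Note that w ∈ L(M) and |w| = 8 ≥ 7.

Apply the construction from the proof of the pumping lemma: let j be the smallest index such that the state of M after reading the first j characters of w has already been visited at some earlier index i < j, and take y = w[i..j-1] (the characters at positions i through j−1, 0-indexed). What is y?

ba

Run of M on w = a b a a a b b b:
  step 0: q0  (start)
  step 1: q5  (read a: q0→q5)
  step 2: q4  (read b: q5→q4)
  step 3: q5  (read a: q4→q5)   ← first repeat (q5 seen earlier)
  step 4: q1  (read a: q5→q1)
  step 5: q3  (read a: q1→q3)
  step 6: q0  (read b: q3→q0)
  step 7: q6  (read b: q0→q6)
  step 8: q0  (read b: q6→q0)

So i = 1, j = 3, giving x = w[0:1] = a, y = w[1:3] = ba, z = w[3:8] = aabbb.
Check: |xy| = 3 ≤ 7 and |y| = 2 ≥ 1. Reading y takes M from q5 back to q5, so every xyⁱz is accepted.
The DFA has 7 states, so the proof of the pumping lemma guarantees a repeated state among the first 7+1 visited; the segment between the two visits is the pumpable y.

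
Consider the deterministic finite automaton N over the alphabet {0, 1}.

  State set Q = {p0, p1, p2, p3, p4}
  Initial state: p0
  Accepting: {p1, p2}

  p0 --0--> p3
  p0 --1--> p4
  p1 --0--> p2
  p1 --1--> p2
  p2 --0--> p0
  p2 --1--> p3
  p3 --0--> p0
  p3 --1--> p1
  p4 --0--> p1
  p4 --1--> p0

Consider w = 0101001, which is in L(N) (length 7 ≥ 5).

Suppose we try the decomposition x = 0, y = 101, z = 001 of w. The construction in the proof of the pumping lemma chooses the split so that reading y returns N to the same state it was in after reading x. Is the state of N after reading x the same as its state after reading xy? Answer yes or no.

yes

State sequence: p0 -0-> p3 -1-> p1 -0-> p2 -1-> p3

After x (step 1): p3. After xy (step 4): p3.
They match, so y = 101 drives N around a cycle from p3 back to itself; pumping y any number of times keeps N in p3 before reading z, and xyⁱz ∈ L(N) for every i ≥ 0.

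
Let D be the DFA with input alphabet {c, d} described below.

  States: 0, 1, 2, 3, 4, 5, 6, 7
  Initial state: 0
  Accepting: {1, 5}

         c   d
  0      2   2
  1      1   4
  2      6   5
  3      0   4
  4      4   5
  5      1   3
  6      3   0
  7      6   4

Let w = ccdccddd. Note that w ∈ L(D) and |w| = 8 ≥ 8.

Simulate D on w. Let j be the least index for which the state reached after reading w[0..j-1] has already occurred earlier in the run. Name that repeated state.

0

Run of D on w = c c d c c d d d:
  step 0: 0  (start)
  step 1: 2  (read c: 0→2)
  step 2: 6  (read c: 2→6)
  step 3: 0  (read d: 6→0)   ← first repeat (0 seen earlier)
  step 4: 2  (read c: 0→2)
  step 5: 6  (read c: 2→6)
  step 6: 0  (read d: 6→0)
  step 7: 2  (read d: 0→2)
  step 8: 5  (read d: 2→5)

The earliest repeat is at step j = 3: D is in 0, which it already visited at step i = 0.
Since D has 8 states, any run of length ≥ 8 visits 8+1 states, so by pigeonhole some state repeats within the first 8 steps — that repeat gives the pumpable loop.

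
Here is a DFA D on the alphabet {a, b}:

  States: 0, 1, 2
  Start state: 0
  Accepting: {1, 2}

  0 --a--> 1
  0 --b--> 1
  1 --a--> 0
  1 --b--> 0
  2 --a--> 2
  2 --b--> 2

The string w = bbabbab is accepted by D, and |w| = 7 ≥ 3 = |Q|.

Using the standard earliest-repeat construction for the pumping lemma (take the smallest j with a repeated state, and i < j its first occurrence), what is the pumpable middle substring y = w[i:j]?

bb

State sequence: 0 -b-> 1 -b-> 0 -a-> 1 -b-> 0 -b-> 1 -a-> 0 -b-> 1
First repeat at step 2: 0 was already visited.

So i = 0, j = 2, giving x = w[0:0] = ε, y = w[0:2] = bb, z = w[2:7] = abbab.
Check: |xy| = 2 ≤ 3 and |y| = 2 ≥ 1. Reading y takes D from 0 back to 0, so every xyⁱz is accepted.
With |Q| = 3, pigeonhole forces a state repeat no later than step 3; the substring read between the first and second visits to that state can be pumped.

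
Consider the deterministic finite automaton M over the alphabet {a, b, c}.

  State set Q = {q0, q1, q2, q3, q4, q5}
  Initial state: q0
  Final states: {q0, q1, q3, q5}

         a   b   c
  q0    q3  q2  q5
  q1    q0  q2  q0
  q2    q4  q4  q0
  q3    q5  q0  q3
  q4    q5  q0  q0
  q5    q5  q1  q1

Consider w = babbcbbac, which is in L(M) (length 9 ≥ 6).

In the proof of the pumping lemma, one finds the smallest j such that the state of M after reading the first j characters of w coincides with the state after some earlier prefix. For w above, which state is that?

q0

Run of M on w = b a b b c b b a c:
  step 0: q0  (start)
  step 1: q2  (read b: q0→q2)
  step 2: q4  (read a: q2→q4)
  step 3: q0  (read b: q4→q0)   ← first repeat (q0 seen earlier)
  step 4: q2  (read b: q0→q2)
  step 5: q0  (read c: q2→q0)
  step 6: q2  (read b: q0→q2)
  step 7: q4  (read b: q2→q4)
  step 8: q5  (read a: q4→q5)
  step 9: q1  (read c: q5→q1)

The earliest repeat is at step j = 3: M is in q0, which it already visited at step i = 0.
The DFA has 6 states, so the proof of the pumping lemma guarantees a repeated state among the first 6+1 visited; the segment between the two visits is the pumpable y.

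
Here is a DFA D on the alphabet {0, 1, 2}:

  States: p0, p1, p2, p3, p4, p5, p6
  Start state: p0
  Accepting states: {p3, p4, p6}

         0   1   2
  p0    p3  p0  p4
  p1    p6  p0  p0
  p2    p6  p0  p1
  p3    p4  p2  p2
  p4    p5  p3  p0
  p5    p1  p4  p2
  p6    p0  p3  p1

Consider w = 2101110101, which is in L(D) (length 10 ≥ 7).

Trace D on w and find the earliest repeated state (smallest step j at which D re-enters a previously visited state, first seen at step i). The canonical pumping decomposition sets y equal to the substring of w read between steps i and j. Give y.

Run of D on w = 2 1 0 1 1 1 0 1 0 1:
  step 0: p0  (start)
  step 1: p4  (read 2: p0→p4)
  step 2: p3  (read 1: p4→p3)
  step 3: p4  (read 0: p3→p4)   ← first repeat (p4 seen earlier)
  step 4: p3  (read 1: p4→p3)
  step 5: p2  (read 1: p3→p2)
  step 6: p0  (read 1: p2→p0)
  step 7: p3  (read 0: p0→p3)
  step 8: p2  (read 1: p3→p2)
  step 9: p6  (read 0: p2→p6)
  step 10: p3  (read 1: p6→p3)

So i = 1, j = 3, giving x = w[0:1] = 2, y = w[1:3] = 10, z = w[3:10] = 1110101.
Check: |xy| = 3 ≤ 7 and |y| = 2 ≥ 1. Reading y takes D from p4 back to p4, so every xyⁱz is accepted.
Pumping length from the standard proof: p = 7 (the number of states). The repeated state found above gives |xy| = j ≤ 7 and |y| = j − i ≥ 1.

10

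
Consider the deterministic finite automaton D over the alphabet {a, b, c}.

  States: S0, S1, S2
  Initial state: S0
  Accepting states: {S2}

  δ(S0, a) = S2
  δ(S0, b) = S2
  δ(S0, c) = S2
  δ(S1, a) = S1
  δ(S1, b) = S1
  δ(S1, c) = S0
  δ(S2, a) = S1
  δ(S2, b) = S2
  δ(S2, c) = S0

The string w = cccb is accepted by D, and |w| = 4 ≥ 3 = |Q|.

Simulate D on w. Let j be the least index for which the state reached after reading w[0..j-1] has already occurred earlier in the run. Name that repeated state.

S0

Run of D on w = c c c b:
  step 0: S0  (start)
  step 1: S2  (read c: S0→S2)
  step 2: S0  (read c: S2→S0)   ← first repeat (S0 seen earlier)
  step 3: S2  (read c: S0→S2)
  step 4: S2  (read b: S2→S2)

The earliest repeat is at step j = 2: D is in S0, which it already visited at step i = 0.
Since D has 3 states, any run of length ≥ 3 visits 3+1 states, so by pigeonhole some state repeats within the first 3 steps — that repeat gives the pumpable loop.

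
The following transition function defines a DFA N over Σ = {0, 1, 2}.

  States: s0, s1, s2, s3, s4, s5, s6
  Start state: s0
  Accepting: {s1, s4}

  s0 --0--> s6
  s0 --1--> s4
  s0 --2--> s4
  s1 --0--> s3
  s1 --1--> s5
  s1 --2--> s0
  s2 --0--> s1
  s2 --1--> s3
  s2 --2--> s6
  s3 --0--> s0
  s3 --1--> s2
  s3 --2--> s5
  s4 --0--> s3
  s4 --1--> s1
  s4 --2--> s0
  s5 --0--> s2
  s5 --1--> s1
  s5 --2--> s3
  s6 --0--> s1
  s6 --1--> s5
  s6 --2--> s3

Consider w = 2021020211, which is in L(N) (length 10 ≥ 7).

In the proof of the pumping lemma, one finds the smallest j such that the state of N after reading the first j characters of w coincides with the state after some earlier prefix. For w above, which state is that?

State sequence: s0 -2-> s4 -0-> s3 -2-> s5 -1-> s1 -0-> s3 -2-> s5 -0-> s2 -2-> s6 -1-> s5 -1-> s1
First repeat at step 5: s3 was already visited.

The earliest repeat is at step j = 5: N is in s3, which it already visited at step i = 2.
Pumping length from the standard proof: p = 7 (the number of states). The repeated state found above gives |xy| = j ≤ 7 and |y| = j − i ≥ 1.

s3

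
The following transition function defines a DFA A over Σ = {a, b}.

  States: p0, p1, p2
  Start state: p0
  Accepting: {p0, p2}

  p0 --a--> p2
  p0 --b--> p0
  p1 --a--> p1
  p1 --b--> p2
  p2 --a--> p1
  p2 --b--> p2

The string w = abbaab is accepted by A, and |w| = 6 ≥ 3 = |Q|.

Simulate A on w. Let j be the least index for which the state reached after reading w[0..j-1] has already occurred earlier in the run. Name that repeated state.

State sequence: p0 -a-> p2 -b-> p2 -b-> p2 -a-> p1 -a-> p1 -b-> p2
First repeat at step 2: p2 was already visited.

The earliest repeat is at step j = 2: A is in p2, which it already visited at step i = 1.
The DFA has 3 states, so the proof of the pumping lemma guarantees a repeated state among the first 3+1 visited; the segment between the two visits is the pumpable y.

p2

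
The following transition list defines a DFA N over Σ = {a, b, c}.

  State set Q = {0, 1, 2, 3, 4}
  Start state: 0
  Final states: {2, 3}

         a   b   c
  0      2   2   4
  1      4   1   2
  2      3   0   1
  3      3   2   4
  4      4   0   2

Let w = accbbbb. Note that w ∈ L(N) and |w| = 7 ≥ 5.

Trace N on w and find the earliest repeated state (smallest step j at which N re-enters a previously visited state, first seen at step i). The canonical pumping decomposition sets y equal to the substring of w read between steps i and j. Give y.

cc

State sequence: 0 -a-> 2 -c-> 1 -c-> 2 -b-> 0 -b-> 2 -b-> 0 -b-> 2
First repeat at step 3: 2 was already visited.

So i = 1, j = 3, giving x = w[0:1] = a, y = w[1:3] = cc, z = w[3:7] = bbbb.
Check: |xy| = 3 ≤ 5 and |y| = 2 ≥ 1. Reading y takes N from 2 back to 2, so every xyⁱz is accepted.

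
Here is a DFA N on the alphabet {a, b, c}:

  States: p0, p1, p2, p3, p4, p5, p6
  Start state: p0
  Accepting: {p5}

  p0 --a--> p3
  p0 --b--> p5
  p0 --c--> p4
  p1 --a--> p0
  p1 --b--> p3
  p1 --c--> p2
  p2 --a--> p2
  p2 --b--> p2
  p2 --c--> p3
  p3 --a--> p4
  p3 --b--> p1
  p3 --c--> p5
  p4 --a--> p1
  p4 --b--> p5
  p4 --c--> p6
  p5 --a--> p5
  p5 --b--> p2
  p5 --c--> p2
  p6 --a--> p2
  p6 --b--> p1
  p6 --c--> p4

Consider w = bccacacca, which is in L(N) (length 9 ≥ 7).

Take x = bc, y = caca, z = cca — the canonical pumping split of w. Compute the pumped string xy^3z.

bccacacacacacacca

xy^3z = bc·caca·caca·caca·cca = bccacacacacacacca.
Reading y = caca takes N from p2 back to p2, so after x·y·y·y the machine is still in p2, and z then leads to the accepting state p5. Hence bccacacacacacacca ∈ L(N).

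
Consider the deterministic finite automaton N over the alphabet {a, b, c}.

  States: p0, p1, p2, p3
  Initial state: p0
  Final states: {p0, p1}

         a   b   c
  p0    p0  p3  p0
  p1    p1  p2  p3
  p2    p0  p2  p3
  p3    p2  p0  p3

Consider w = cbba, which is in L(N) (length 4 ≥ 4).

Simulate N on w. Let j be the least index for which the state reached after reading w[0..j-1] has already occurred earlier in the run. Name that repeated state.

Run of N on w = c b b a:
  step 0: p0  (start)
  step 1: p0  (read c: p0→p0)   ← first repeat (p0 seen earlier)
  step 2: p3  (read b: p0→p3)
  step 3: p0  (read b: p3→p0)
  step 4: p0  (read a: p0→p0)

The earliest repeat is at step j = 1: N is in p0, which it already visited at step i = 0.

p0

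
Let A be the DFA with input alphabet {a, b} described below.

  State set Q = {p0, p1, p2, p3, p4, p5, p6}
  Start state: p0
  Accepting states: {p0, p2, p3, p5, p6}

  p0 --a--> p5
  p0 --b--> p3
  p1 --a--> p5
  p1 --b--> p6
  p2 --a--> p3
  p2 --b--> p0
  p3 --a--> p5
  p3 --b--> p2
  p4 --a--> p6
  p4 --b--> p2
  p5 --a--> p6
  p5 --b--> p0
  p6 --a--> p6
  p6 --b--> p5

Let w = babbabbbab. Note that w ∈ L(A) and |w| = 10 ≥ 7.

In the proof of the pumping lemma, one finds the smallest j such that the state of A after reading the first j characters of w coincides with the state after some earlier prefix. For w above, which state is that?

State sequence: p0 -b-> p3 -a-> p5 -b-> p0 -b-> p3 -a-> p5 -b-> p0 -b-> p3 -b-> p2 -a-> p3 -b-> p2
First repeat at step 3: p0 was already visited.

The earliest repeat is at step j = 3: A is in p0, which it already visited at step i = 0.
The DFA has 7 states, so the proof of the pumping lemma guarantees a repeated state among the first 7+1 visited; the segment between the two visits is the pumpable y.

p0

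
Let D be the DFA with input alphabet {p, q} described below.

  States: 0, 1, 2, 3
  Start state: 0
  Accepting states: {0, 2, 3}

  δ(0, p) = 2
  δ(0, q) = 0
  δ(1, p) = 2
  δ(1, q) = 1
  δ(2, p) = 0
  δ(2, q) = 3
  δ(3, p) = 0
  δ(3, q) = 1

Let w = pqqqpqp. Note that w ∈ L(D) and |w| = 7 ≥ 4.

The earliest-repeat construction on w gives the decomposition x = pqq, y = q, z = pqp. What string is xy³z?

pqqqqqpqp

xy^3z = pqq·q·q·q·pqp = pqqqqqpqp.
Reading y = q takes D from 1 back to 1, so after x·y·y·y the machine is still in 1, and z then leads to the accepting state 0. Hence pqqqqqpqp ∈ L(D).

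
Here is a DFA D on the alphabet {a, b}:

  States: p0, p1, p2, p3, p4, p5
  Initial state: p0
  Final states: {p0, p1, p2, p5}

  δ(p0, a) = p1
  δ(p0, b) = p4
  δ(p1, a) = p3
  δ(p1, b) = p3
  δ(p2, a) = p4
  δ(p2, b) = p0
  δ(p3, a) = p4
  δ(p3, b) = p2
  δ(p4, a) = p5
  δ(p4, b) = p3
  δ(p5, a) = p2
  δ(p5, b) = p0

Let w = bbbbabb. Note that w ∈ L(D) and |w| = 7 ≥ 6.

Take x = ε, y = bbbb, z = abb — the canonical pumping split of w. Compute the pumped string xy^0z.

abb

xy⁰z = xz = ε·abb = abb.
Reading y = bbbb takes D from p0 back to p0, so after x the machine is still in p0, and z then leads to the accepting state p2. Hence abb ∈ L(D).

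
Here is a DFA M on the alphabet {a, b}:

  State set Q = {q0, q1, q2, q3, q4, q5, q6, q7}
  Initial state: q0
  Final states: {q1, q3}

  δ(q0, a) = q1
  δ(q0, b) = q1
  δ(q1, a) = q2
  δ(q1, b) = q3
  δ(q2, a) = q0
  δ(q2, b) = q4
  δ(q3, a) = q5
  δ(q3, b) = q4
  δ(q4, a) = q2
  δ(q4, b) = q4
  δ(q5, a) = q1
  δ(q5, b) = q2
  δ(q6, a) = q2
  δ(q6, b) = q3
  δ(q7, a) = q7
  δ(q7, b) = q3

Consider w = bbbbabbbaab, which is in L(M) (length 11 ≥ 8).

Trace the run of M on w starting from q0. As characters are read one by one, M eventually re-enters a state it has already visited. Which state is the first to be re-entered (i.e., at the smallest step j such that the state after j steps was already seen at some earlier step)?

State sequence: q0 -b-> q1 -b-> q3 -b-> q4 -b-> q4 -a-> q2 -b-> q4 -b-> q4 -b-> q4 -a-> q2 -a-> q0 -b-> q1
First repeat at step 4: q4 was already visited.

The earliest repeat is at step j = 4: M is in q4, which it already visited at step i = 3.

q4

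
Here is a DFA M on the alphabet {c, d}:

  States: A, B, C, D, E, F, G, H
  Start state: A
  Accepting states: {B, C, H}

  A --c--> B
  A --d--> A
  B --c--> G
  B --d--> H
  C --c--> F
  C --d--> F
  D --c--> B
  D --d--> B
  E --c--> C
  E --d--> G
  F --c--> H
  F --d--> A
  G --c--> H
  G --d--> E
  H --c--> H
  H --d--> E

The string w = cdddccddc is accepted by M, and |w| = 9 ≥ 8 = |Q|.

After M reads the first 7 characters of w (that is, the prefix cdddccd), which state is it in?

Run of M on the first 7 characters of w = c d d d c c d:
  step 0: A  (start)
  step 1: B  (read c: A→B)
  step 2: H  (read d: B→H)
  step 3: E  (read d: H→E)
  step 4: G  (read d: E→G)
  step 5: H  (read c: G→H)
  step 6: H  (read c: H→H)
  step 7: E  (read d: H→E)

After reading 7 characters, M is in state E.

E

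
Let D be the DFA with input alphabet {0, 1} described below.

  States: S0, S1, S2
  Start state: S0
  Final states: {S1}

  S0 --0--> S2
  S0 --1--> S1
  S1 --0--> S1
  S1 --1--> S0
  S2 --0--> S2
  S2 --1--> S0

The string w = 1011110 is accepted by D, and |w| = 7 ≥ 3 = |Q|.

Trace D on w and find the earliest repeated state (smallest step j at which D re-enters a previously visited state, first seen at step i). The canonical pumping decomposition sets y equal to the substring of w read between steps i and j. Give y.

State sequence: S0 -1-> S1 -0-> S1 -1-> S0 -1-> S1 -1-> S0 -1-> S1 -0-> S1
First repeat at step 2: S1 was already visited.

So i = 1, j = 2, giving x = w[0:1] = 1, y = w[1:2] = 0, z = w[2:7] = 11110.
Check: |xy| = 2 ≤ 3 and |y| = 1 ≥ 1. Reading y takes D from S1 back to S1, so every xyⁱz is accepted.

0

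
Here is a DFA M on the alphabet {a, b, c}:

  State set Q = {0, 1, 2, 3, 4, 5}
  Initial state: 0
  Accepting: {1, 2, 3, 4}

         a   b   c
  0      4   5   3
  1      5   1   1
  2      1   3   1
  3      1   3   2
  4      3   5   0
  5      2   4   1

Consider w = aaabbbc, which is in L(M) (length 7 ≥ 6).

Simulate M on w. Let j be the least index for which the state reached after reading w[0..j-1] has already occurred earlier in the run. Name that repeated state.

State sequence: 0 -a-> 4 -a-> 3 -a-> 1 -b-> 1 -b-> 1 -b-> 1 -c-> 1
First repeat at step 4: 1 was already visited.

The earliest repeat is at step j = 4: M is in 1, which it already visited at step i = 3.
Pumping length from the standard proof: p = 6 (the number of states). The repeated state found above gives |xy| = j ≤ 6 and |y| = j − i ≥ 1.

1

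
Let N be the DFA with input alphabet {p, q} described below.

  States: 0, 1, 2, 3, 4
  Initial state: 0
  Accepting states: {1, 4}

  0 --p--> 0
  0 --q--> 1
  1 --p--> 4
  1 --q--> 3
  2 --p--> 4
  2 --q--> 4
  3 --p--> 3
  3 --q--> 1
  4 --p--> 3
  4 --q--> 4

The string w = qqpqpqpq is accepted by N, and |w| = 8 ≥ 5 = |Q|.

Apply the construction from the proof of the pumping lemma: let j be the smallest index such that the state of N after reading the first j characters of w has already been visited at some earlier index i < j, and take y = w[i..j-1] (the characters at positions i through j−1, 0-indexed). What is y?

p

State sequence: 0 -q-> 1 -q-> 3 -p-> 3 -q-> 1 -p-> 4 -q-> 4 -p-> 3 -q-> 1
First repeat at step 3: 3 was already visited.

So i = 2, j = 3, giving x = w[0:2] = qq, y = w[2:3] = p, z = w[3:8] = qpqpq.
Check: |xy| = 3 ≤ 5 and |y| = 1 ≥ 1. Reading y takes N from 3 back to 3, so every xyⁱz is accepted.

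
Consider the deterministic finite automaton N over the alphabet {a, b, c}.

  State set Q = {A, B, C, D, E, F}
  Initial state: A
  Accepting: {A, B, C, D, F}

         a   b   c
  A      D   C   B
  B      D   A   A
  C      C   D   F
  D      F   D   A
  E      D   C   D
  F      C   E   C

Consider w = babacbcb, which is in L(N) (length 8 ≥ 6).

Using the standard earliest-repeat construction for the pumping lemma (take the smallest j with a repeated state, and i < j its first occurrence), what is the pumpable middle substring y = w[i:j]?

Run of N on w = b a b a c b c b:
  step 0: A  (start)
  step 1: C  (read b: A→C)
  step 2: C  (read a: C→C)   ← first repeat (C seen earlier)
  step 3: D  (read b: C→D)
  step 4: F  (read a: D→F)
  step 5: C  (read c: F→C)
  step 6: D  (read b: C→D)
  step 7: A  (read c: D→A)
  step 8: C  (read b: A→C)

So i = 1, j = 2, giving x = w[0:1] = b, y = w[1:2] = a, z = w[2:8] = bacbcb.
Check: |xy| = 2 ≤ 6 and |y| = 1 ≥ 1. Reading y takes N from C back to C, so every xyⁱz is accepted.

a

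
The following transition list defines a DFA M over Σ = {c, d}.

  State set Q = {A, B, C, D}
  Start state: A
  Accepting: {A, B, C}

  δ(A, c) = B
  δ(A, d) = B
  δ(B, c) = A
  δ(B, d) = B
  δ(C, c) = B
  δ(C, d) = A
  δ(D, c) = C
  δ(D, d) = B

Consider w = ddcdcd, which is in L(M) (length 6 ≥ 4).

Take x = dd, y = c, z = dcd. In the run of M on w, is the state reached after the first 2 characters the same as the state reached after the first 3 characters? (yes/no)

no

Run of M on the first 3 characters of w = d d c:
  step 0: A  (start)
  step 1: B  (read d: A→B)
  step 2: B  (read d: B→B)
  step 3: A  (read c: B→A)

After x (step 2): B. After xy (step 3): A.
They differ (B ≠ A), so y is not a cycle from the state after x; this split is not the one the pumping-lemma construction produces, and pumping y need not keep the string in L(M).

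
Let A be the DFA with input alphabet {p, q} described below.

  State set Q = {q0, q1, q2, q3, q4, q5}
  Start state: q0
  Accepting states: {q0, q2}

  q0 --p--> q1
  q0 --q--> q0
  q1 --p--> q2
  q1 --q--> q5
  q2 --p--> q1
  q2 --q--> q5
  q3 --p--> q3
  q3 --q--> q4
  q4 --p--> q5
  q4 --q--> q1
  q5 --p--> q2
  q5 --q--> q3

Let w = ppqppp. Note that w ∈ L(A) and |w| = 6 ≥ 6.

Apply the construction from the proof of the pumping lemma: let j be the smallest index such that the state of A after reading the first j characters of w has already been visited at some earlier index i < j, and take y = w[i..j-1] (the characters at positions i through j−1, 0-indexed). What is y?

qp

Run of A on w = p p q p p p:
  step 0: q0  (start)
  step 1: q1  (read p: q0→q1)
  step 2: q2  (read p: q1→q2)
  step 3: q5  (read q: q2→q5)
  step 4: q2  (read p: q5→q2)   ← first repeat (q2 seen earlier)
  step 5: q1  (read p: q2→q1)
  step 6: q2  (read p: q1→q2)

So i = 2, j = 4, giving x = w[0:2] = pp, y = w[2:4] = qp, z = w[4:6] = pp.
Check: |xy| = 4 ≤ 6 and |y| = 2 ≥ 1. Reading y takes A from q2 back to q2, so every xyⁱz is accepted.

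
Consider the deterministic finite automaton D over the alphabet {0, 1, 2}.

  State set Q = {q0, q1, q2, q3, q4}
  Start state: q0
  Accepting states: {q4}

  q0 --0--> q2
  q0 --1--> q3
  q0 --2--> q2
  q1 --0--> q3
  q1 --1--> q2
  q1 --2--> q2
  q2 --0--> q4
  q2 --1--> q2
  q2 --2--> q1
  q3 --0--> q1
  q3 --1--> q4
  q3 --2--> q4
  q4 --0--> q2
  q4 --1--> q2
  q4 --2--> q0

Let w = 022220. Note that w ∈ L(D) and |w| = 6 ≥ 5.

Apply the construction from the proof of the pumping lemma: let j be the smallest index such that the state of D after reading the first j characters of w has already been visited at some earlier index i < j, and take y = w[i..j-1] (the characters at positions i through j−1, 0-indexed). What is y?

22

State sequence: q0 -0-> q2 -2-> q1 -2-> q2 -2-> q1 -2-> q2 -0-> q4
First repeat at step 3: q2 was already visited.

So i = 1, j = 3, giving x = w[0:1] = 0, y = w[1:3] = 22, z = w[3:6] = 220.
Check: |xy| = 3 ≤ 5 and |y| = 2 ≥ 1. Reading y takes D from q2 back to q2, so every xyⁱz is accepted.
Since D has 5 states, any run of length ≥ 5 visits 5+1 states, so by pigeonhole some state repeats within the first 5 steps — that repeat gives the pumpable loop.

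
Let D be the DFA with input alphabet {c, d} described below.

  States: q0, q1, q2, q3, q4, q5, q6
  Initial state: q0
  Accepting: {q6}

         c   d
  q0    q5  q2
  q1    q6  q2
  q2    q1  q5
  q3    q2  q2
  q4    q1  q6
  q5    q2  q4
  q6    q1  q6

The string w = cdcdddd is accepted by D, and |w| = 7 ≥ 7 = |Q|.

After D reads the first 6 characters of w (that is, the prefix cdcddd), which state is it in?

q4

Run of D on the first 6 characters of w = c d c d d d:
  step 0: q0  (start)
  step 1: q5  (read c: q0→q5)
  step 2: q4  (read d: q5→q4)
  step 3: q1  (read c: q4→q1)
  step 4: q2  (read d: q1→q2)
  step 5: q5  (read d: q2→q5)
  step 6: q4  (read d: q5→q4)

After reading 6 characters, D is in state q4.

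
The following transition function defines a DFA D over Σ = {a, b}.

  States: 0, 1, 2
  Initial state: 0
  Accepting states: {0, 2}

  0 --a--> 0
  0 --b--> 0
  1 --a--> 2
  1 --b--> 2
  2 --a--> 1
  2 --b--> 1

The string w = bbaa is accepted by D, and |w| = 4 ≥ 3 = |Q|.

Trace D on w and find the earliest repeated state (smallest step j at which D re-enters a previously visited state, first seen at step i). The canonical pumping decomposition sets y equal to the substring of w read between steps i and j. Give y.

b

State sequence: 0 -b-> 0 -b-> 0 -a-> 0 -a-> 0
First repeat at step 1: 0 was already visited.

So i = 0, j = 1, giving x = w[0:0] = ε, y = w[0:1] = b, z = w[1:4] = baa.
Check: |xy| = 1 ≤ 3 and |y| = 1 ≥ 1. Reading y takes D from 0 back to 0, so every xyⁱz is accepted.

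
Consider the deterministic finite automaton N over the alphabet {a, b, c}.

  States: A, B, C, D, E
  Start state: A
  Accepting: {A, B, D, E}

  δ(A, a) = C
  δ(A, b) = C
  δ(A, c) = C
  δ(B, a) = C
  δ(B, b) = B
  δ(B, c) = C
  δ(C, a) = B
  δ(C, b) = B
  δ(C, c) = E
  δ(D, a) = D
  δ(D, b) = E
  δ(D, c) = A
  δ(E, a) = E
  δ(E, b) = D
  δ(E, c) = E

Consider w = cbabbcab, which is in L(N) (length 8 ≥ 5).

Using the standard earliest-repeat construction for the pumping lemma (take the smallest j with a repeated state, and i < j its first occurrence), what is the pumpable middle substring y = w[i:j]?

ba

State sequence: A -c-> C -b-> B -a-> C -b-> B -b-> B -c-> C -a-> B -b-> B
First repeat at step 3: C was already visited.

So i = 1, j = 3, giving x = w[0:1] = c, y = w[1:3] = ba, z = w[3:8] = bbcab.
Check: |xy| = 3 ≤ 5 and |y| = 2 ≥ 1. Reading y takes N from C back to C, so every xyⁱz is accepted.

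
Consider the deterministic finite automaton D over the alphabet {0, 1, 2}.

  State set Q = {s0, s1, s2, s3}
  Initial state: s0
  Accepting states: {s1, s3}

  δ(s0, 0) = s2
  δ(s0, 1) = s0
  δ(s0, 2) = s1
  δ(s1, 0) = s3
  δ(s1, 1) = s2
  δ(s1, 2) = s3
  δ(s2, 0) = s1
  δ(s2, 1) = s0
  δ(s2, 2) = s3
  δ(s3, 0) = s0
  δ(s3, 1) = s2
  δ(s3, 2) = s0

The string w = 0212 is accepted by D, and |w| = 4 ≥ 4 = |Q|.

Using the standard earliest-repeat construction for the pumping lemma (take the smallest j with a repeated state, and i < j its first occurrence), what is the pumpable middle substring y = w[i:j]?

21

State sequence: s0 -0-> s2 -2-> s3 -1-> s2 -2-> s3
First repeat at step 3: s2 was already visited.

So i = 1, j = 3, giving x = w[0:1] = 0, y = w[1:3] = 21, z = w[3:4] = 2.
Check: |xy| = 3 ≤ 4 and |y| = 2 ≥ 1. Reading y takes D from s2 back to s2, so every xyⁱz is accepted.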